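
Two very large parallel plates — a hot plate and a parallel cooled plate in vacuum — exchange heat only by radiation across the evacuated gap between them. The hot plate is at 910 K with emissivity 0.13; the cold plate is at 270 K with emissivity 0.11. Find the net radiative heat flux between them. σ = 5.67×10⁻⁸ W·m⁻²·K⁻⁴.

For two infinite grey parallel plates, q = σ(T₁⁴ − T₂⁴)/(1/ε₁ + 1/ε₂ − 1).
T₁⁴ − T₂⁴ = 6.857×10¹¹ − 5.314×10⁹ = 6.804×10¹¹ K⁴.
1/ε₁ + 1/ε₂ − 1 = 7.692 + 9.091 − 1 = 15.78.
q = 5.67×10⁻⁸ × 6.804×10¹¹ / 15.78.

q ≈ 2440 W/m²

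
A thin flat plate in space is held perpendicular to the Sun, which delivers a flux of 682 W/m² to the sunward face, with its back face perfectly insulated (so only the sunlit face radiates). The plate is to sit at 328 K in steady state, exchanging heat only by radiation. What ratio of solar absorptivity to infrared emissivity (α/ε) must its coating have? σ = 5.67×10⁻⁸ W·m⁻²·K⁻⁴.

α/ε ≈ 0.962

Balance: αS·A = εσ·1A·T⁴ ⇒ α/ε = σT⁴/S.
α/ε = 5.67×10⁻⁸·(328)⁴/682 = 5.67×10⁻⁸·1.157×10¹⁰/682.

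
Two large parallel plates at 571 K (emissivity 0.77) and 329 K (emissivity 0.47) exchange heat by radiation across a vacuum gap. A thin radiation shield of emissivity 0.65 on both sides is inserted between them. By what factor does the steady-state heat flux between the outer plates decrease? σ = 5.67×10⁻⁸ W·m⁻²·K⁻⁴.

Without shield: q₀ = σΔ(T⁴)/(1/ε₁+1/ε₂−1) with denominator 2.426.
With shield the two gaps are in series; the resistances add: (1/ε₁+1/ε_s−1)+(1/ε_s+1/ε₂−1) = 1.837+2.666 = 4.503.
Heat-flux ratio q₀/q = 4.503/2.426.

factor ≈ 1.86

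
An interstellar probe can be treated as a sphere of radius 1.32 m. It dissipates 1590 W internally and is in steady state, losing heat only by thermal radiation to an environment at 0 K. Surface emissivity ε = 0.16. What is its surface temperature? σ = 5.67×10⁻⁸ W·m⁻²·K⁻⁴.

Steady state: internal power = radiated power, P = εσA T⁴.
Radiating area A = 4πr² = 21.90 m².
T⁴ = P/(εσA) = 1590/(0.16·5.67×10⁻⁸·21.90) = 8.005×10⁹ K⁴.
T = (8.005×10⁹)^(1/4).

T ≈ 299 K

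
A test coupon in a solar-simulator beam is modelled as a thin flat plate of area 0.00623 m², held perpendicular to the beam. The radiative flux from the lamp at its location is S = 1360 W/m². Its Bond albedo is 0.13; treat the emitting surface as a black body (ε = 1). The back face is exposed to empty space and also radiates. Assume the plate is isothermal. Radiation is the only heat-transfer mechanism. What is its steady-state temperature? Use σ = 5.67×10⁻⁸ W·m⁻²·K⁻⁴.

At equilibrium, absorbed power = emitted power.
Absorbing cross-section = A = 0.006230 m²; emitting surface = 2A = 0.01246 m² (ratio 2).
(1−a)S·A_cross = εσ·A_surf·T⁴  ⇒  T⁴ = (1−a)S/(2σ).
T⁴ = 0.870·1360/(2·5.67×10⁻⁸) = 1.043×10¹⁰ K⁴.
T = (1.043×10¹⁰)^(1/4).

T ≈ 320 K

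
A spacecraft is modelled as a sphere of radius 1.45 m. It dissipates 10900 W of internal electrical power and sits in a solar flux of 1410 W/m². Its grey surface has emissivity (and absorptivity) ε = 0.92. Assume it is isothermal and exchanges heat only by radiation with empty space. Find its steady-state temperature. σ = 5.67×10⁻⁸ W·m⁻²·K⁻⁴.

T ≈ 345 K

At steady state, absorbed solar power + internal power = radiated power.
Absorbed: α·S·A_cross = 0.92·1410·6.605 = 8568 W (cross-section πr²).
Total input = 8568 + 10900 = 19470 W.
Radiated: εσ·A_surf·T⁴ with A_surf = 4πr² = 26.42 m².
T⁴ = 19470/(0.92·5.67×10⁻⁸·26.42) = 1.413×10¹⁰ K⁴.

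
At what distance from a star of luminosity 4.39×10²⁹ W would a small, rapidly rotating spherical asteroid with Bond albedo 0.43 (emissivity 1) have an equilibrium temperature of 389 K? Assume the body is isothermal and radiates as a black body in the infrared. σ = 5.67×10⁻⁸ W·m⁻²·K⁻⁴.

For an isothermal black-emitting sphere, (1−a)S·πr² = σ·4πr²·T⁴ ⇒ S = 4σT⁴/(1−a).
S = 4·5.67×10⁻⁸·(389)⁴/0.570 = 9111 W/m².
Flux falls as S = L/(4πd²), so d = √(L/(4πS)) = √(4.39×10²⁹/(4π·9111)).

d ≈ 1.96×10¹² m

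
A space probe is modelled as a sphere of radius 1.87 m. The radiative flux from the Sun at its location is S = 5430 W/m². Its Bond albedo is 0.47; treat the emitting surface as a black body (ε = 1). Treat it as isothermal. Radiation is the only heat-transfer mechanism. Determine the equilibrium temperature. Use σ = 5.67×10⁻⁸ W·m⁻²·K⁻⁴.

At equilibrium, absorbed power = emitted power.
Absorbing cross-section = πr² = 10.99 m²; emitting surface = 4πr² = 43.94 m² (ratio 4).
(1−a)S·A_cross = εσ·A_surf·T⁴  ⇒  T⁴ = (1−a)S/(4σ).
T⁴ = 0.530·5430/(4·5.67×10⁻⁸) = 1.269×10¹⁰ K⁴.
T = (1.269×10¹⁰)^(1/4).

T ≈ 336 K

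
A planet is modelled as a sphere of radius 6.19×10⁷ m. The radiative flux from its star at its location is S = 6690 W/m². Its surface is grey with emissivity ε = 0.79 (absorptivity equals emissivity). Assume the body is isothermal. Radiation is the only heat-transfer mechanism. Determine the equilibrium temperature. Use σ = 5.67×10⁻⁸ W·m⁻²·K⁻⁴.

At equilibrium, absorbed power = emitted power.
Absorbing cross-section = πr² = 1.204×10¹⁶ m²; emitting surface = 4πr² = 4.815×10¹⁶ m² (ratio 4).
εS·A_cross = εσ·A_surf·T⁴  ⇒  T⁴ = S/(4σ)   (ε cancels).
T⁴ = 6690/(4·5.67×10⁻⁸) = 2.950×10¹⁰ K⁴.
T = (2.950×10¹⁰)^(1/4).

T ≈ 414 K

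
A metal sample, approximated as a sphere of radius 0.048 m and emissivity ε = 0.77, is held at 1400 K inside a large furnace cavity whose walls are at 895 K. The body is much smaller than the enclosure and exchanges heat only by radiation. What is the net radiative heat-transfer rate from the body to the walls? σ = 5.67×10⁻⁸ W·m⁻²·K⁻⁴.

For a small grey body in a large enclosure: P_net = εσA(T_body⁴ − T_wall⁴).
A = 4πr² = 0.02895 m²; T_body⁴ − T_wall⁴ = 3.842×10¹² − 6.416×10¹¹ = 3.200×10¹² K⁴.
|P_net| = 0.77·5.67×10⁻⁸·0.02895·3.200×10¹².

P_net ≈ 4040 W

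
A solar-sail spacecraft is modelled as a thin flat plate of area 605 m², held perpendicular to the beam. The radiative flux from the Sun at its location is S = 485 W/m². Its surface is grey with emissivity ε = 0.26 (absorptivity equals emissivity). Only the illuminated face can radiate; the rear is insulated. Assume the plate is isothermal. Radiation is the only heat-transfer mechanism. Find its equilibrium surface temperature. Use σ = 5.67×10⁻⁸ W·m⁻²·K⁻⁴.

At equilibrium, absorbed power = emitted power.
Absorbing cross-section = A = 605.0 m²; emitting surface = A = 605.0 m² (ratio 1).
εS·A_cross = εσ·A_surf·T⁴  ⇒  T⁴ = S/(1σ)   (ε cancels).
T⁴ = 485/(1·5.67×10⁻⁸) = 8.554×10⁹ K⁴.
T = (8.554×10⁹)^(1/4).

T ≈ 304 K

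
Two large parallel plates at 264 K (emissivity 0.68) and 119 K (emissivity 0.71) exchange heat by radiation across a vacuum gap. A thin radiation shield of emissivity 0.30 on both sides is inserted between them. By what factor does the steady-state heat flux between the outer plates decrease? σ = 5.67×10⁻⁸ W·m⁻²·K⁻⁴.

Without shield: q₀ = σΔ(T⁴)/(1/ε₁+1/ε₂−1) with denominator 1.879.
With shield the two gaps are in series; the resistances add: (1/ε₁+1/ε_s−1)+(1/ε_s+1/ε₂−1) = 3.804+3.742 = 7.546.
Heat-flux ratio q₀/q = 7.546/1.879.

factor ≈ 4.02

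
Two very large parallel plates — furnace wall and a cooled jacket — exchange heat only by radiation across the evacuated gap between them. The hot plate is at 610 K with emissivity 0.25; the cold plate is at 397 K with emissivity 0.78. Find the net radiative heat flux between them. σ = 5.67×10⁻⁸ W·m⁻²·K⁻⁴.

q ≈ 1500 W/m²

For two infinite grey parallel plates, q = σ(T₁⁴ − T₂⁴)/(1/ε₁ + 1/ε₂ − 1).
T₁⁴ − T₂⁴ = 1.385×10¹¹ − 2.484×10¹⁰ = 1.136×10¹¹ K⁴.
1/ε₁ + 1/ε₂ − 1 = 4.000 + 1.282 − 1 = 4.282.
q = 5.67×10⁻⁸ × 1.136×10¹¹ / 4.282.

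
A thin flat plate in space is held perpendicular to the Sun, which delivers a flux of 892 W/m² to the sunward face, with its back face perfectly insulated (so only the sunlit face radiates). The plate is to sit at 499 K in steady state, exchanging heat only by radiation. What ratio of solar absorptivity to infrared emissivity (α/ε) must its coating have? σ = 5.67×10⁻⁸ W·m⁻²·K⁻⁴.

Balance: αS·A = εσ·1A·T⁴ ⇒ α/ε = σT⁴/S.
α/ε = 5.67×10⁻⁸·(499)⁴/892 = 5.67×10⁻⁸·6.200×10¹⁰/892.

α/ε ≈ 3.94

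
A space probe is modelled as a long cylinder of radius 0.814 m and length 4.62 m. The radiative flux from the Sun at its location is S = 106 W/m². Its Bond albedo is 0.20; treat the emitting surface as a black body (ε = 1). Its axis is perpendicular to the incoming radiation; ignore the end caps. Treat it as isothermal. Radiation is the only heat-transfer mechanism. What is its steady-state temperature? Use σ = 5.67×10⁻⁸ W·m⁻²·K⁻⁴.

At equilibrium, absorbed power = emitted power.
Absorbing cross-section = 2rL = 7.521 m²; emitting surface = 2πrL = 23.63 m² (ratio π).
(1−a)S·A_cross = εσ·A_surf·T⁴  ⇒  T⁴ = (1−a)S/(πσ).
T⁴ = 0.800·106/(π·5.67×10⁻⁸) = 4.761×10⁸ K⁴.
T = (4.761×10⁸)^(1/4).

T ≈ 148 K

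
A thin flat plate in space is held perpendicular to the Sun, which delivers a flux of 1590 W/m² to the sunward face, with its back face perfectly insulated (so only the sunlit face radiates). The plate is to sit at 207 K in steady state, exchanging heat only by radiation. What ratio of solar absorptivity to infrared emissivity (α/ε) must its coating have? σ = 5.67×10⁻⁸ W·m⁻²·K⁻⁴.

Balance: αS·A = εσ·1A·T⁴ ⇒ α/ε = σT⁴/S.
α/ε = 5.67×10⁻⁸·(207)⁴/1590 = 5.67×10⁻⁸·1.836×10⁹/1590.

α/ε ≈ 0.0655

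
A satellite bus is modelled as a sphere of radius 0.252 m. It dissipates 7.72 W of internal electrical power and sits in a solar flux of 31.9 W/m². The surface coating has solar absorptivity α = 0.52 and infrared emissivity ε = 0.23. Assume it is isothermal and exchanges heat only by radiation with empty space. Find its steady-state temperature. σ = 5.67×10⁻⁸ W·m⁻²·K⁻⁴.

At steady state, absorbed solar power + internal power = radiated power.
Absorbed: α·S·A_cross = 0.52·31.9·0.1995 = 3.309 W (cross-section πr²).
Total input = 3.309 + 7.72 = 11.03 W.
Radiated: εσ·A_surf·T⁴ with A_surf = 4πr² = 0.7980 m².
T⁴ = 11.03/(0.23·5.67×10⁻⁸·0.7980) = 1.060×10⁹ K⁴.

T ≈ 180 K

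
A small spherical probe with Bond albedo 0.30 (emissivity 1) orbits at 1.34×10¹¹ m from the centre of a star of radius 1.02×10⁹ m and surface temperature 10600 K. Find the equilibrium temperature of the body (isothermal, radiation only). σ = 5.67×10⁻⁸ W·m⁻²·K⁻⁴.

The star's surface emits σT_*⁴; at distance d the flux is S = σT_*⁴(R_*/d)².
S = 5.67×10⁻⁸·(10600)⁴·(1.02×10⁹/1.34×10¹¹)² = 41480 W/m².
For an isothermal sphere T⁴ = (1−a)S/(4σ) = 1.280×10¹¹ K⁴.

T ≈ 598 K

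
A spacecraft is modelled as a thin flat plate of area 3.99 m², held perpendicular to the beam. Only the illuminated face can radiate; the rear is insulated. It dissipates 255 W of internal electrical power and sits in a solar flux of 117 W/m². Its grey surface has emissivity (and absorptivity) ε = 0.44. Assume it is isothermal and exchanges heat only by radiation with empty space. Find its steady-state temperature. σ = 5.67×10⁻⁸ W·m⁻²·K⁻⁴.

T ≈ 261 K

At steady state, absorbed solar power + internal power = radiated power.
Absorbed: α·S·A_cross = 0.44·117·3.990 = 205.4 W (cross-section A).
Total input = 205.4 + 255 = 460.4 W.
Radiated: εσ·A_surf·T⁴ with A_surf = A = 3.990 m².
T⁴ = 460.4/(0.44·5.67×10⁻⁸·3.990) = 4.625×10⁹ K⁴.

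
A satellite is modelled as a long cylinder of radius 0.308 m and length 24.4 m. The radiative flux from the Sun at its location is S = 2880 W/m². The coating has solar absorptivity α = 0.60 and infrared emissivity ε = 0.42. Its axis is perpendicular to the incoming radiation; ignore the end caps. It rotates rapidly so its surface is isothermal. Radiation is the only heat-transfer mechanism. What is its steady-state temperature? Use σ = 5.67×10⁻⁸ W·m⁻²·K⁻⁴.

T ≈ 390 K

At equilibrium, absorbed power = emitted power.
Absorbing cross-section = 2rL = 15.03 m²; emitting surface = 2πrL = 47.22 m² (ratio π).
αS·A_cross = εσ·A_surf·T⁴  ⇒  T⁴ = αS/(ε·πσ).
T⁴ = 0.600·2880/(0.42·π·5.67×10⁻⁸) = 2.310×10¹⁰ K⁴.
T = (2.310×10¹⁰)^(1/4).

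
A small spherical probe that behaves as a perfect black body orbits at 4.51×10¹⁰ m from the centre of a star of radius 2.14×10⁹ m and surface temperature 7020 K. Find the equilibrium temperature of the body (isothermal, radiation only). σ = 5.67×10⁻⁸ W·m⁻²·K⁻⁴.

The star's surface emits σT_*⁴; at distance d the flux is S = σT_*⁴(R_*/d)².
S = 5.67×10⁻⁸·(7020)⁴·(2.14×10⁹/4.51×10¹⁰)² = 3.100×10⁵ W/m².
For an isothermal sphere T⁴ = (1−a)S/(4σ) = 1.367×10¹² K⁴.

T ≈ 1080 K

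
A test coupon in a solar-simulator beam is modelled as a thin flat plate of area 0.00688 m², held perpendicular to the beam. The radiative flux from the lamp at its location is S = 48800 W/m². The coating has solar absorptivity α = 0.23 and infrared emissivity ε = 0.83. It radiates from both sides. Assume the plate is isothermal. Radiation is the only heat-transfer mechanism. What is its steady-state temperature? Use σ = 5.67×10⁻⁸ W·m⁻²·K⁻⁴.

T ≈ 588 K

At equilibrium, absorbed power = emitted power.
Absorbing cross-section = A = 0.006880 m²; emitting surface = 2A = 0.01376 m² (ratio 2).
αS·A_cross = εσ·A_surf·T⁴  ⇒  T⁴ = αS/(ε·2σ).
T⁴ = 0.230·48800/(0.83·2·5.67×10⁻⁸) = 1.192×10¹¹ K⁴.
T = (1.192×10¹¹)^(1/4).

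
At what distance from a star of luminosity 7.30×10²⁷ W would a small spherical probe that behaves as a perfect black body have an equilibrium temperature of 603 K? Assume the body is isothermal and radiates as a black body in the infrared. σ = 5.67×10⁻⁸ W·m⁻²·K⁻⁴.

For an isothermal black-emitting sphere, (1−a)S·πr² = σ·4πr²·T⁴ ⇒ S = 4σT⁴/(1−a).
S = 4·5.67×10⁻⁸·(603)⁴/1.00 = 29990 W/m².
Flux falls as S = L/(4πd²), so d = √(L/(4πS)) = √(7.30×10²⁷/(4π·29990)).

d ≈ 1.39×10¹¹ m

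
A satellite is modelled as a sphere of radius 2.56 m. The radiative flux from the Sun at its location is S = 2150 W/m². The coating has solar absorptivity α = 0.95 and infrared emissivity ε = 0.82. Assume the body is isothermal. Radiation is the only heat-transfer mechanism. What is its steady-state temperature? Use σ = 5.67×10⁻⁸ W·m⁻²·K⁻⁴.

T ≈ 324 K

At equilibrium, absorbed power = emitted power.
Absorbing cross-section = πr² = 20.59 m²; emitting surface = 4πr² = 82.35 m² (ratio 4).
αS·A_cross = εσ·A_surf·T⁴  ⇒  T⁴ = αS/(ε·4σ).
T⁴ = 0.950·2150/(0.82·4·5.67×10⁻⁸) = 1.098×10¹⁰ K⁴.
T = (1.098×10¹⁰)^(1/4).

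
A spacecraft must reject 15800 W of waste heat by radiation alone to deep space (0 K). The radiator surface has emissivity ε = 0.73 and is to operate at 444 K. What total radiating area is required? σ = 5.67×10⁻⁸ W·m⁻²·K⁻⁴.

P = εσA T⁴ ⇒ A = P/(εσT⁴).
T⁴ = 3.886×10¹⁰ K⁴.
A = 15800/(0.73 × 5.67×10⁻⁸ × 3.886×10¹⁰).

A ≈ 9.82 m²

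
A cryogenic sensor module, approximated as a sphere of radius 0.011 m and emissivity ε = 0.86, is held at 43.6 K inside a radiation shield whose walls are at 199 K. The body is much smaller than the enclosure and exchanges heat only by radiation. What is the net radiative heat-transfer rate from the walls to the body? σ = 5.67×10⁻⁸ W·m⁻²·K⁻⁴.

For a small grey body in a large enclosure: P_net = εσA(T_body⁴ − T_wall⁴).
A = 4πr² = 0.001521 m²; T_body⁴ − T_wall⁴ = 3.614×10⁶ − 1.568×10⁹ = -1.565×10⁹ K⁴.
|P_net| = 0.86·5.67×10⁻⁸·0.001521·1.565×10⁹.

P_net ≈ 0.116 W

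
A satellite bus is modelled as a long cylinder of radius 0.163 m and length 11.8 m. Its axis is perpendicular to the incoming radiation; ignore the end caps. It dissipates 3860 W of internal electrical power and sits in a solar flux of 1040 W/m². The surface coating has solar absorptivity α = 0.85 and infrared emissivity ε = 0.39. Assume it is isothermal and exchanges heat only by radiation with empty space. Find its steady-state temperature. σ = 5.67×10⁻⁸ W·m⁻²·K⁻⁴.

T ≈ 406 K

At steady state, absorbed solar power + internal power = radiated power.
Absorbed: α·S·A_cross = 0.85·1040·3.847 = 3401 W (cross-section 2rL).
Total input = 3401 + 3860 = 7261 W.
Radiated: εσ·A_surf·T⁴ with A_surf = 2πrL = 12.09 m².
T⁴ = 7261/(0.39·5.67×10⁻⁸·12.09) = 2.717×10¹⁰ K⁴.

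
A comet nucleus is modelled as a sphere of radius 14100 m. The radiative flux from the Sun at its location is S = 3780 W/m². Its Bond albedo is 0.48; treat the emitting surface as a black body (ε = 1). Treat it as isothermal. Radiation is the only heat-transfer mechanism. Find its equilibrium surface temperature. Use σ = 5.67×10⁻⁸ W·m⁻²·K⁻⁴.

T ≈ 305 K

At equilibrium, absorbed power = emitted power.
Absorbing cross-section = πr² = 6.246×10⁸ m²; emitting surface = 4πr² = 2.498×10⁹ m² (ratio 4).
(1−a)S·A_cross = εσ·A_surf·T⁴  ⇒  T⁴ = (1−a)S/(4σ).
T⁴ = 0.520·3780/(4·5.67×10⁻⁸) = 8.667×10⁹ K⁴.
T = (8.667×10⁹)^(1/4).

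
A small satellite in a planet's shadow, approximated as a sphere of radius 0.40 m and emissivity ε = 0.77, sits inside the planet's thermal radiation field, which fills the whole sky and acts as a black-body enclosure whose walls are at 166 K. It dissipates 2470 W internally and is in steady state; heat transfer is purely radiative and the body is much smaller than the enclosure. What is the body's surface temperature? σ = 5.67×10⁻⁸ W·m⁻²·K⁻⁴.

For a small grey body in a large enclosure, net radiated power = εσA(T⁴ − T_w⁴).
Steady state: P = εσA(T⁴ − T_w⁴) with A = 4πr² = 2.011 m².
T⁴ = P/(εσA) + T_w⁴ = 2470/(0.77·5.67×10⁻⁸·2.011) + (166)⁴
    = 2.814×10¹⁰ + 7.593×10⁸ = 2.890×10¹⁰ K⁴.

T ≈ 412 K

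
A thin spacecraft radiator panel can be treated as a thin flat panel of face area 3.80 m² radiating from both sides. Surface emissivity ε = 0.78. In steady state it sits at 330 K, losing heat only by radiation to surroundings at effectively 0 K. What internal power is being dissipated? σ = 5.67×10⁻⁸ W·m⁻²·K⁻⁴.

Steady state: P = εσA T⁴.
A = 2·3.80 = 7.600 m²; T⁴ = (330)⁴ = 1.186×10¹⁰ K⁴.
P = 0.78 × 5.67×10⁻⁸ × 7.600 × 1.186×10¹⁰.

P ≈ 3990 W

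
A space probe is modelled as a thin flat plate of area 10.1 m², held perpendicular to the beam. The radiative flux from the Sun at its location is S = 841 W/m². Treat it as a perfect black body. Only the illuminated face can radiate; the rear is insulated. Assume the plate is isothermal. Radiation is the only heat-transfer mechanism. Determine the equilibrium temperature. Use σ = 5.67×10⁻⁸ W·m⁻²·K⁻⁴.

At equilibrium, absorbed power = emitted power.
Absorbing cross-section = A = 10.10 m²; emitting surface = A = 10.10 m² (ratio 1).
S·A_cross = εσ·A_surf·T⁴  ⇒  T⁴ = S/(1σ).
T⁴ = 1.00·841/(1·5.67×10⁻⁸) = 1.483×10¹⁰ K⁴.
T = (1.483×10¹⁰)^(1/4).

T ≈ 349 K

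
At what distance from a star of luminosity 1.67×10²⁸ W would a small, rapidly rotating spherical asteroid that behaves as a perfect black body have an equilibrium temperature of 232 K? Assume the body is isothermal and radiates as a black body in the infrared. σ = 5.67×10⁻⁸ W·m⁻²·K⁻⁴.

d ≈ 1.42×10¹² m

For an isothermal black-emitting sphere, (1−a)S·πr² = σ·4πr²·T⁴ ⇒ S = 4σT⁴/(1−a).
S = 4·5.67×10⁻⁸·(232)⁴/1.00 = 657.0 W/m².
Flux falls as S = L/(4πd²), so d = √(L/(4πS)) = √(1.67×10²⁸/(4π·657.0)).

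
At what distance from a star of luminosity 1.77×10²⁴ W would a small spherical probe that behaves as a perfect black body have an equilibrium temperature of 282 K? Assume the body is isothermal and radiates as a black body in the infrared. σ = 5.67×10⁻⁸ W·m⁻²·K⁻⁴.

For an isothermal black-emitting sphere, (1−a)S·πr² = σ·4πr²·T⁴ ⇒ S = 4σT⁴/(1−a).
S = 4·5.67×10⁻⁸·(282)⁴/1.00 = 1434 W/m².
Flux falls as S = L/(4πd²), so d = √(L/(4πS)) = √(1.77×10²⁴/(4π·1434)).

d ≈ 9.91×10⁹ m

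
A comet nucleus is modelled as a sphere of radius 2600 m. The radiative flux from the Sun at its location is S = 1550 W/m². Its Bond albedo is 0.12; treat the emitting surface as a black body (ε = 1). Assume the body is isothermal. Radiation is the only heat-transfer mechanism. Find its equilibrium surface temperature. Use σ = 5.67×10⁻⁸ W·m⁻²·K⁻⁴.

T ≈ 278 K

At equilibrium, absorbed power = emitted power.
Absorbing cross-section = πr² = 2.124×10⁷ m²; emitting surface = 4πr² = 8.495×10⁷ m² (ratio 4).
(1−a)S·A_cross = εσ·A_surf·T⁴  ⇒  T⁴ = (1−a)S/(4σ).
T⁴ = 0.880·1550/(4·5.67×10⁻⁸) = 6.014×10⁹ K⁴.
T = (6.014×10⁹)^(1/4).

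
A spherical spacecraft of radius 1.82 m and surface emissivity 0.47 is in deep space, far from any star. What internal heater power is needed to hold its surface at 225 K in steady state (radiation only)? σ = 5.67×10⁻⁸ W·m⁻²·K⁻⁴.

P ≈ 2840 W

P = εσ·4πr²·T⁴.
4πr² = 41.62 m²; T⁴ = 2.563×10⁹ K⁴.
P = 0.47·5.67×10⁻⁸·41.62·2.563×10⁹.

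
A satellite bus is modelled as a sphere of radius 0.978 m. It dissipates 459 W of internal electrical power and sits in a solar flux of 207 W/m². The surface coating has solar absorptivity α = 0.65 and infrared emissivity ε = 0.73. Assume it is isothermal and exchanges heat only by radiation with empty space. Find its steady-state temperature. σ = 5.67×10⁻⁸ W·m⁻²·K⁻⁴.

T ≈ 204 K

At steady state, absorbed solar power + internal power = radiated power.
Absorbed: α·S·A_cross = 0.65·207·3.005 = 404.3 W (cross-section πr²).
Total input = 404.3 + 459 = 863.3 W.
Radiated: εσ·A_surf·T⁴ with A_surf = 4πr² = 12.02 m².
T⁴ = 863.3/(0.73·5.67×10⁻⁸·12.02) = 1.735×10⁹ K⁴.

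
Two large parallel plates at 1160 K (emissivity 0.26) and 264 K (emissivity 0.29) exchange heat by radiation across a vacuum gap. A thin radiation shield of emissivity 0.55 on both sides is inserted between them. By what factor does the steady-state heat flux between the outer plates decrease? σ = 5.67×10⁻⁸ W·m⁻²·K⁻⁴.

Without shield: q₀ = σΔ(T⁴)/(1/ε₁+1/ε₂−1) with denominator 6.294.
With shield the two gaps are in series; the resistances add: (1/ε₁+1/ε_s−1)+(1/ε_s+1/ε₂−1) = 4.664+4.266 = 8.931.
Heat-flux ratio q₀/q = 8.931/6.294.

factor ≈ 1.42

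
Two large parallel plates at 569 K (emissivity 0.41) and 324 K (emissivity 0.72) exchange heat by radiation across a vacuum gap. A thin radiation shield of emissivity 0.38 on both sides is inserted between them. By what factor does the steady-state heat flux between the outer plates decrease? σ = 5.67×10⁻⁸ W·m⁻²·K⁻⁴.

factor ≈ 2.51

Without shield: q₀ = σΔ(T⁴)/(1/ε₁+1/ε₂−1) with denominator 2.828.
With shield the two gaps are in series; the resistances add: (1/ε₁+1/ε_s−1)+(1/ε_s+1/ε₂−1) = 4.071+3.020 = 7.091.
Heat-flux ratio q₀/q = 7.091/2.828.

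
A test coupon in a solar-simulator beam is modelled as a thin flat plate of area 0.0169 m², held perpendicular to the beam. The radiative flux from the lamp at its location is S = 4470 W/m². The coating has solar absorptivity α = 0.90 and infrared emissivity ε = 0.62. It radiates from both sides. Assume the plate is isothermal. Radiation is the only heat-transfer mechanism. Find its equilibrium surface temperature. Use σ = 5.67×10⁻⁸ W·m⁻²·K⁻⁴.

T ≈ 489 K

At equilibrium, absorbed power = emitted power.
Absorbing cross-section = A = 0.01690 m²; emitting surface = 2A = 0.03380 m² (ratio 2).
αS·A_cross = εσ·A_surf·T⁴  ⇒  T⁴ = αS/(ε·2σ).
T⁴ = 0.900·4470/(0.62·2·5.67×10⁻⁸) = 5.722×10¹⁰ K⁴.
T = (5.722×10¹⁰)^(1/4).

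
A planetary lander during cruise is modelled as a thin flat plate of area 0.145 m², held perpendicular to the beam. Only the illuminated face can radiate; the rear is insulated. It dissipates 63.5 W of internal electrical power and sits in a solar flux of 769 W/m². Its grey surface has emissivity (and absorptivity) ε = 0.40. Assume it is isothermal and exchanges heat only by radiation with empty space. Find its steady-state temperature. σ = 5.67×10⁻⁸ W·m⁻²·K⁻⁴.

T ≈ 426 K

At steady state, absorbed solar power + internal power = radiated power.
Absorbed: α·S·A_cross = 0.40·769·0.1450 = 44.60 W (cross-section A).
Total input = 44.60 + 63.5 = 108.1 W.
Radiated: εσ·A_surf·T⁴ with A_surf = A = 0.1450 m².
T⁴ = 108.1/(0.40·5.67×10⁻⁸·0.1450) = 3.287×10¹⁰ K⁴.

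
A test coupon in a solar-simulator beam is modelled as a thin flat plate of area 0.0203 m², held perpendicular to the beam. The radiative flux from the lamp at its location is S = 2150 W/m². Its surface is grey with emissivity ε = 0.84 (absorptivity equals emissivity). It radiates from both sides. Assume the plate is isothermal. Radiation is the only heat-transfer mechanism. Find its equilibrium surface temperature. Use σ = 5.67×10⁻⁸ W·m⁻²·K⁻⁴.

T ≈ 371 K

At equilibrium, absorbed power = emitted power.
Absorbing cross-section = A = 0.02030 m²; emitting surface = 2A = 0.04060 m² (ratio 2).
εS·A_cross = εσ·A_surf·T⁴  ⇒  T⁴ = S/(2σ)   (ε cancels).
T⁴ = 2150/(2·5.67×10⁻⁸) = 1.896×10¹⁰ K⁴.
T = (1.896×10¹⁰)^(1/4).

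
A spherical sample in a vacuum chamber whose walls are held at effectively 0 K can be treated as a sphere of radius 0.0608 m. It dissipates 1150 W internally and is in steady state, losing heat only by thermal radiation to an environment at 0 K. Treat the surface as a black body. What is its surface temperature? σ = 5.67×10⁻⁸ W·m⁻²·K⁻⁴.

T ≈ 813 K

Steady state: internal power = radiated power, P = εσA T⁴.
Radiating area A = 4πr² = 0.04645 m².
T⁴ = P/(εσA) = 1150/(1.0·5.67×10⁻⁸·0.04645) = 4.366×10¹¹ K⁴.
T = (4.366×10¹¹)^(1/4).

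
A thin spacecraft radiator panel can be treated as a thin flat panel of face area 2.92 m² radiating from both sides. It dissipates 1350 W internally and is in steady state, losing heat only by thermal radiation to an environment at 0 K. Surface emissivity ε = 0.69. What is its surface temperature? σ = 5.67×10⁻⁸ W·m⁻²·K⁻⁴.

T ≈ 277 K

Steady state: internal power = radiated power, P = εσA T⁴.
Radiating area A = 2·2.92 = 5.840 m².
T⁴ = P/(εσA) = 1350/(0.69·5.67×10⁻⁸·5.840) = 5.909×10⁹ K⁴.
T = (5.909×10⁹)^(1/4).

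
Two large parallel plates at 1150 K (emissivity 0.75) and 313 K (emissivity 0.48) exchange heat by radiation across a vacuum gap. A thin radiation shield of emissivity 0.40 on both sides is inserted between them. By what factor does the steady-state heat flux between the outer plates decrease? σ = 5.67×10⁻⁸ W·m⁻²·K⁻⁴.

factor ≈ 2.66

Without shield: q₀ = σΔ(T⁴)/(1/ε₁+1/ε₂−1) with denominator 2.417.
With shield the two gaps are in series; the resistances add: (1/ε₁+1/ε_s−1)+(1/ε_s+1/ε₂−1) = 2.833+3.583 = 6.417.
Heat-flux ratio q₀/q = 6.417/2.417.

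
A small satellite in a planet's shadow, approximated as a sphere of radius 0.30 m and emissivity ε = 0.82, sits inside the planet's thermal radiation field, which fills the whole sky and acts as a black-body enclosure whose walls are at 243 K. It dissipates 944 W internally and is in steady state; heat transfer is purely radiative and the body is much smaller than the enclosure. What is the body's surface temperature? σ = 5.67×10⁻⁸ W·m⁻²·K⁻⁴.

For a small grey body in a large enclosure, net radiated power = εσA(T⁴ − T_w⁴).
Steady state: P = εσA(T⁴ − T_w⁴) with A = 4πr² = 1.131 m².
T⁴ = P/(εσA) + T_w⁴ = 944/(0.82·5.67×10⁻⁸·1.131) + (243)⁴
    = 1.795×10¹⁰ + 3.487×10⁹ = 2.144×10¹⁰ K⁴.

T ≈ 383 K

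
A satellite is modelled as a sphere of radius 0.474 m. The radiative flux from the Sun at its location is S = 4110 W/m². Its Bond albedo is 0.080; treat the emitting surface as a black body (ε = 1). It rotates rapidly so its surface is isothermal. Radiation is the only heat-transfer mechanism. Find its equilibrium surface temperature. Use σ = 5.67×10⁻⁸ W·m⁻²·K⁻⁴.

T ≈ 359 K

At equilibrium, absorbed power = emitted power.
Absorbing cross-section = πr² = 0.7058 m²; emitting surface = 4πr² = 2.823 m² (ratio 4).
(1−a)S·A_cross = εσ·A_surf·T⁴  ⇒  T⁴ = (1−a)S/(4σ).
T⁴ = 0.920·4110/(4·5.67×10⁻⁸) = 1.667×10¹⁰ K⁴.
T = (1.667×10¹⁰)^(1/4).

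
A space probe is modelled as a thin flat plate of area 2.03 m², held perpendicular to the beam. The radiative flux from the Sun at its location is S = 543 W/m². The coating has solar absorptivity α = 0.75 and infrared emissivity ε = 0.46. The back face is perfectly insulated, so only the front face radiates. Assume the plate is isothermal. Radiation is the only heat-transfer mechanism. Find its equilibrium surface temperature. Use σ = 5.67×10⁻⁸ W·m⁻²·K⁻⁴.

T ≈ 353 K

At equilibrium, absorbed power = emitted power.
Absorbing cross-section = A = 2.030 m²; emitting surface = A = 2.030 m² (ratio 1).
αS·A_cross = εσ·A_surf·T⁴  ⇒  T⁴ = αS/(ε·1σ).
T⁴ = 0.750·543/(0.46·1·5.67×10⁻⁸) = 1.561×10¹⁰ K⁴.
T = (1.561×10¹⁰)^(1/4).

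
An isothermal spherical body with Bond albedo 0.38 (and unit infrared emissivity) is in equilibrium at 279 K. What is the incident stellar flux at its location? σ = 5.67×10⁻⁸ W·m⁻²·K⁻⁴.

(1−a)S·πr² = σ·4πr²·T⁴ ⇒ S = 4σT⁴/(1−a).
S = 4·5.67×10⁻⁸·6.059×10⁹/0.620.

S ≈ 2220 W/m²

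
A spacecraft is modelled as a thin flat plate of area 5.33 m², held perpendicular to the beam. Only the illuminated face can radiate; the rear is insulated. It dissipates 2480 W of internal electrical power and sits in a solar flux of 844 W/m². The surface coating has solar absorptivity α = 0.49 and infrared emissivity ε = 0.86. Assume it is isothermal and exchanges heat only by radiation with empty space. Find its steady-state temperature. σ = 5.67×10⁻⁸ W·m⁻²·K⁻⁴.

T ≈ 366 K

At steady state, absorbed solar power + internal power = radiated power.
Absorbed: α·S·A_cross = 0.49·844·5.330 = 2204 W (cross-section A).
Total input = 2204 + 2480 = 4684 W.
Radiated: εσ·A_surf·T⁴ with A_surf = A = 5.330 m².
T⁴ = 4684/(0.86·5.67×10⁻⁸·5.330) = 1.802×10¹⁰ K⁴.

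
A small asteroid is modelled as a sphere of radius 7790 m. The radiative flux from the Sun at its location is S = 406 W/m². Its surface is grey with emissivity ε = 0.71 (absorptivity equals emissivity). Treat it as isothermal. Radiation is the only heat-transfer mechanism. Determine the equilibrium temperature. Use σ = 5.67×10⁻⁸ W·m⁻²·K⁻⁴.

At equilibrium, absorbed power = emitted power.
Absorbing cross-section = πr² = 1.906×10⁸ m²; emitting surface = 4πr² = 7.626×10⁸ m² (ratio 4).
εS·A_cross = εσ·A_surf·T⁴  ⇒  T⁴ = S/(4σ)   (ε cancels).
T⁴ = 406/(4·5.67×10⁻⁸) = 1.790×10⁹ K⁴.
T = (1.790×10⁹)^(1/4).

T ≈ 206 K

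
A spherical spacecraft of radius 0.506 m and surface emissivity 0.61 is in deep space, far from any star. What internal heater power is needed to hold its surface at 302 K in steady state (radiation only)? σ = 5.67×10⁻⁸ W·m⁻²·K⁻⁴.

P ≈ 926 W

P = εσ·4πr²·T⁴.
4πr² = 3.217 m²; T⁴ = 8.318×10⁹ K⁴.
P = 0.61·5.67×10⁻⁸·3.217·8.318×10⁹.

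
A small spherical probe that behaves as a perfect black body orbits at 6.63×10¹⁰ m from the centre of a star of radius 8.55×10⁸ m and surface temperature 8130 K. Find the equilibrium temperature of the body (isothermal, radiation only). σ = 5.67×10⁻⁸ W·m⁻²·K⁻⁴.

The star's surface emits σT_*⁴; at distance d the flux is S = σT_*⁴(R_*/d)².
S = 5.67×10⁻⁸·(8130)⁴·(8.55×10⁸/6.63×10¹⁰)² = 41200 W/m².
For an isothermal sphere T⁴ = (1−a)S/(4σ) = 1.816×10¹¹ K⁴.

T ≈ 653 K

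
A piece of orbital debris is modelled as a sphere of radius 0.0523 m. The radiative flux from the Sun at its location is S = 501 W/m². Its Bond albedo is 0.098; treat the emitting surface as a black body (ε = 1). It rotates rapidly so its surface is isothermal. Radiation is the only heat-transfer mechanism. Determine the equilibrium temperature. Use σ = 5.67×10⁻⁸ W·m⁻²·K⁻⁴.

At equilibrium, absorbed power = emitted power.
Absorbing cross-section = πr² = 0.008593 m²; emitting surface = 4πr² = 0.03437 m² (ratio 4).
(1−a)S·A_cross = εσ·A_surf·T⁴  ⇒  T⁴ = (1−a)S/(4σ).
T⁴ = 0.902·501/(4·5.67×10⁻⁸) = 1.993×10⁹ K⁴.
T = (1.993×10⁹)^(1/4).

T ≈ 211 K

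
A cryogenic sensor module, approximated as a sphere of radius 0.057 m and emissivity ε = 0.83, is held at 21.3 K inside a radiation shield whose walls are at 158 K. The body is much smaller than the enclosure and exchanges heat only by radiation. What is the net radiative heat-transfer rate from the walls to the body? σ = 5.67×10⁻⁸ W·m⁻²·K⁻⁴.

P_net ≈ 1.20 W

For a small grey body in a large enclosure: P_net = εσA(T_body⁴ − T_wall⁴).
A = 4πr² = 0.04083 m²; T_body⁴ − T_wall⁴ = 2.058×10⁵ − 6.232×10⁸ = -6.230×10⁸ K⁴.
|P_net| = 0.83·5.67×10⁻⁸·0.04083·6.230×10⁸.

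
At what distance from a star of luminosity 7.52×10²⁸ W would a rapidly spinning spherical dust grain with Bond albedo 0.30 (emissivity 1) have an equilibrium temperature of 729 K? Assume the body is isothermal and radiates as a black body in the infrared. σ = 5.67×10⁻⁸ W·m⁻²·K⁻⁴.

d ≈ 2.56×10¹¹ m

For an isothermal black-emitting sphere, (1−a)S·πr² = σ·4πr²·T⁴ ⇒ S = 4σT⁴/(1−a).
S = 4·5.67×10⁻⁸·(729)⁴/0.700 = 91510 W/m².
Flux falls as S = L/(4πd²), so d = √(L/(4πS)) = √(7.52×10²⁸/(4π·91510)).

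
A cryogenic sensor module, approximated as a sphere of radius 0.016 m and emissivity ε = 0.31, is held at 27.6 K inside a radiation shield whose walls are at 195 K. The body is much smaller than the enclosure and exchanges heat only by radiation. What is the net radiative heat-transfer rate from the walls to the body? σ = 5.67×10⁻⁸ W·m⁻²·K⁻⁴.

For a small grey body in a large enclosure: P_net = εσA(T_body⁴ − T_wall⁴).
A = 4πr² = 0.003217 m²; T_body⁴ − T_wall⁴ = 5.803×10⁵ − 1.446×10⁹ = -1.445×10⁹ K⁴.
|P_net| = 0.31·5.67×10⁻⁸·0.003217·1.445×10⁹.

P_net ≈ 0.0817 W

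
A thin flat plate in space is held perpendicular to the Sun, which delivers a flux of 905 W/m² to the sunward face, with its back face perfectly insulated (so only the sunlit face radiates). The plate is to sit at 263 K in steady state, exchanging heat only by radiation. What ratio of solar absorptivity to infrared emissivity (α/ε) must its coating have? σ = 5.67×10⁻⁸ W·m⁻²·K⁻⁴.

α/ε ≈ 0.300

Balance: αS·A = εσ·1A·T⁴ ⇒ α/ε = σT⁴/S.
α/ε = 5.67×10⁻⁸·(263)⁴/905 = 5.67×10⁻⁸·4.784×10⁹/905.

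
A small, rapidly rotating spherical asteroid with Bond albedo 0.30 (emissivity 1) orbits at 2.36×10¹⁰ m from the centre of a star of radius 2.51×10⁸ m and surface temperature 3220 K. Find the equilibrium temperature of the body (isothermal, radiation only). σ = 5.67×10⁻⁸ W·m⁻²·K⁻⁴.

T ≈ 215 K

The star's surface emits σT_*⁴; at distance d the flux is S = σT_*⁴(R_*/d)².
S = 5.67×10⁻⁸·(3220)⁴·(2.51×10⁸/2.36×10¹⁰)² = 689.5 W/m².
For an isothermal sphere T⁴ = (1−a)S/(4σ) = 2.128×10⁹ K⁴.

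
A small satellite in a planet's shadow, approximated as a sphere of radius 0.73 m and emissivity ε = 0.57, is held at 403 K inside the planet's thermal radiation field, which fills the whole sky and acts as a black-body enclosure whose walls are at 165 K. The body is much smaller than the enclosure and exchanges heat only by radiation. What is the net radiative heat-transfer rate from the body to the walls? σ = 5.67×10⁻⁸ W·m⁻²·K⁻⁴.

P_net ≈ 5550 W

For a small grey body in a large enclosure: P_net = εσA(T_body⁴ − T_wall⁴).
A = 4πr² = 6.697 m²; T_body⁴ − T_wall⁴ = 2.638×10¹⁰ − 7.412×10⁸ = 2.564×10¹⁰ K⁴.
|P_net| = 0.57·5.67×10⁻⁸·6.697·2.564×10¹⁰.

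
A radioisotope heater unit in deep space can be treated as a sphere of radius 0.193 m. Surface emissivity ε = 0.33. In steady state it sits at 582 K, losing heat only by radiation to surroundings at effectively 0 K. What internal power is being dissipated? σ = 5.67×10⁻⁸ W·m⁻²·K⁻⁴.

P ≈ 1000 W

Steady state: P = εσA T⁴.
A = 4πr² = 0.4681 m²; T⁴ = (582)⁴ = 1.147×10¹¹ K⁴.
P = 0.33 × 5.67×10⁻⁸ × 0.4681 × 1.147×10¹¹.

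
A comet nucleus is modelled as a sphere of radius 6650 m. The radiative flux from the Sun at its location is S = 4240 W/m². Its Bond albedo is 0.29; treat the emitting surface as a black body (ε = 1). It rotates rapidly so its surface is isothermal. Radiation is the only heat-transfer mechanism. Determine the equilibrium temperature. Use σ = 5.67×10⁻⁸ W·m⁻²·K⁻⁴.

T ≈ 339 K

At equilibrium, absorbed power = emitted power.
Absorbing cross-section = πr² = 1.389×10⁸ m²; emitting surface = 4πr² = 5.557×10⁸ m² (ratio 4).
(1−a)S·A_cross = εσ·A_surf·T⁴  ⇒  T⁴ = (1−a)S/(4σ).
T⁴ = 0.710·4240/(4·5.67×10⁻⁸) = 1.327×10¹⁰ K⁴.
T = (1.327×10¹⁰)^(1/4).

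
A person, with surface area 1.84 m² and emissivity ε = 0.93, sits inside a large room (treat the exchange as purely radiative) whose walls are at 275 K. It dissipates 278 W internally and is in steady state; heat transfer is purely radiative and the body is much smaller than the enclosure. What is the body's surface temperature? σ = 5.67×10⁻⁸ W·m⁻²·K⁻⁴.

For a small grey body in a large enclosure, net radiated power = εσA(T⁴ − T_w⁴).
Steady state: P = εσA(T⁴ − T_w⁴) with A = 1.84 m².
T⁴ = P/(εσA) + T_w⁴ = 278/(0.93·5.67×10⁻⁸·1.840) + (275)⁴
    = 2.865×10⁹ + 5.719×10⁹ = 8.584×10⁹ K⁴.

T ≈ 304 K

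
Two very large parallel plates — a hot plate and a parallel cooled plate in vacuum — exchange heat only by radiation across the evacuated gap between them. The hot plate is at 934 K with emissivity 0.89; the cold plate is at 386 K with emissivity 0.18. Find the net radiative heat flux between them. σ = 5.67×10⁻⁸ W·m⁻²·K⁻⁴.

q ≈ 7380 W/m²

For two infinite grey parallel plates, q = σ(T₁⁴ − T₂⁴)/(1/ε₁ + 1/ε₂ − 1).
T₁⁴ − T₂⁴ = 7.610×10¹¹ − 2.220×10¹⁰ = 7.388×10¹¹ K⁴.
1/ε₁ + 1/ε₂ − 1 = 1.124 + 5.556 − 1 = 5.679.
q = 5.67×10⁻⁸ × 7.388×10¹¹ / 5.679.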